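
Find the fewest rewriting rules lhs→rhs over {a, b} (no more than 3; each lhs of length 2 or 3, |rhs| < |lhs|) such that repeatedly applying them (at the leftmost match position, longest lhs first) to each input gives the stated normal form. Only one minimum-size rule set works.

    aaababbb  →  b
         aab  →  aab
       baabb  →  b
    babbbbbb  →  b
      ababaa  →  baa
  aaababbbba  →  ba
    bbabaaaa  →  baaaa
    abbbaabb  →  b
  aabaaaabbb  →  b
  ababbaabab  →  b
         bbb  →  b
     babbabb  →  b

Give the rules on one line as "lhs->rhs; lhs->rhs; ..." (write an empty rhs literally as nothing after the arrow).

abb->bb; bab->bb; bb->b

  | aaababbb => aaabbbb => aabbbb => abbbb => bbbb => bbb => bb => b
  | aab
  | baabb => babb => bbb => bb => b
  | babbbbbb => bbbbbbb => bbbbbb => bbbbb => bbbb => bbb => bb => b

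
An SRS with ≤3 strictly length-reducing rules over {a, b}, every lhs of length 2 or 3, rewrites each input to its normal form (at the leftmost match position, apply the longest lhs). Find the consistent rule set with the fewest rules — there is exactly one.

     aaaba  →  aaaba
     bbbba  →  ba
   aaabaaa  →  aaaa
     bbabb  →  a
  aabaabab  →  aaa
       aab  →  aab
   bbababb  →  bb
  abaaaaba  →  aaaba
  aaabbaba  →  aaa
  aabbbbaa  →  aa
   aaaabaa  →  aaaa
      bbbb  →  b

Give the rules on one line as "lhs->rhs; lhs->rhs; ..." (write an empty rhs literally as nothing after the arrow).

  | aaaba
  | bbbba => ba
  | aaabaaa => aaaa
  | bbabb => bab => a

baa->; bab->a; bbb->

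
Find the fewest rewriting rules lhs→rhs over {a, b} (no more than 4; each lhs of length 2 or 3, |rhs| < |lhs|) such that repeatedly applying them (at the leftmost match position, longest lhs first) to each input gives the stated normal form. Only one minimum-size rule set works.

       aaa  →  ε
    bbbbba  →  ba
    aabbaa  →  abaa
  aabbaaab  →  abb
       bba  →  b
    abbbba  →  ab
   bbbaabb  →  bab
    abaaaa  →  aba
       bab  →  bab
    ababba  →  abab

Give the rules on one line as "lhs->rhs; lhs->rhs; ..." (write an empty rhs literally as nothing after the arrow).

  | aaa => ε
  | bbbbba => bbba => ba
  | aabbaa => abaa
  | aabbaaab => abaaab => abb

aaa->; aab->a; bba->b; bbb->b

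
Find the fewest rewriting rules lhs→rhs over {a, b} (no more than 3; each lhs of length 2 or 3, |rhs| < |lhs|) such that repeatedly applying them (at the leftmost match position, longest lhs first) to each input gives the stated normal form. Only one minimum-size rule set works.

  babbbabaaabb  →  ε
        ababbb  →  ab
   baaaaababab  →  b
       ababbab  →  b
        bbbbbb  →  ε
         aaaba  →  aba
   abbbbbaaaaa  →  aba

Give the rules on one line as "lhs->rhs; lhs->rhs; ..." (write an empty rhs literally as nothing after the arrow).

aa->; bab->b; bb->

  | babbbabaaabb => bbbabaaabb => babaaabb => baaabb => babb => bb => ε
  | ababbb => abbb => ab
  | baaaaababab => baaababab => bababab => babab => bab => b
  | ababbab => abbab => aab => b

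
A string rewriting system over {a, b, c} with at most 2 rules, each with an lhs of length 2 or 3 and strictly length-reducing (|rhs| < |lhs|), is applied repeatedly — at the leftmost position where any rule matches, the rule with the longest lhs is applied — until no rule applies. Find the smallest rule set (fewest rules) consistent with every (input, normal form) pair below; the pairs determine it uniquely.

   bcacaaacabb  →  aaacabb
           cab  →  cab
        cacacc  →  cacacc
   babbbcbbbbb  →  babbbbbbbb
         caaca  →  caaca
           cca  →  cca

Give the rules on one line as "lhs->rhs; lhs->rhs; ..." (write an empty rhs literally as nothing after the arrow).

  | bcacaaacabb => bacaaacabb => aaacabb
  | cab
  | cacacc
  | babbbcbbbbb => babbbbbbbb

bac->; bc->b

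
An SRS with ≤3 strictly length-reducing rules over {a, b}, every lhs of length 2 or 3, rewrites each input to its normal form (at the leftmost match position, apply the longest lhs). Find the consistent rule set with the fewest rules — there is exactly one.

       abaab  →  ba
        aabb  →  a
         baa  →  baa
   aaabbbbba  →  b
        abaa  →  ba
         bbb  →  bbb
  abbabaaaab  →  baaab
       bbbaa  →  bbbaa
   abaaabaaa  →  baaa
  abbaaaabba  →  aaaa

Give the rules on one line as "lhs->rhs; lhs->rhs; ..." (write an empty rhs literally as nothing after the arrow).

  | abaab => bab => ba
  | aabb => a
  | baa
  | aaabbbbba => aabbba => aba => b

aba->b; abb->; bab->ba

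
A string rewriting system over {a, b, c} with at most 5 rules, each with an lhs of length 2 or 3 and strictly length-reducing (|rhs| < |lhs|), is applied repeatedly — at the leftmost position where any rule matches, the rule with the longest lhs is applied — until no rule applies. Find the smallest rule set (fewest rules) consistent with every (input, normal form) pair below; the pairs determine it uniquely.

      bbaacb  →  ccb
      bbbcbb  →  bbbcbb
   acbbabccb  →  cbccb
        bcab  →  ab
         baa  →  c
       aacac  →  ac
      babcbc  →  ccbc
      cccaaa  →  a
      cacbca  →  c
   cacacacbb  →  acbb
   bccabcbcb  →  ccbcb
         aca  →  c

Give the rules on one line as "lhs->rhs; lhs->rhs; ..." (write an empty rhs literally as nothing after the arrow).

aa->c; abc->cc; ba->a; ca->a

  | bbaacb => baacb => aacb => ccb
  | bbbcbb
  | acbbabccb => acbabccb => acabccb => aabccb => cbccb
  | bcab => bab => ab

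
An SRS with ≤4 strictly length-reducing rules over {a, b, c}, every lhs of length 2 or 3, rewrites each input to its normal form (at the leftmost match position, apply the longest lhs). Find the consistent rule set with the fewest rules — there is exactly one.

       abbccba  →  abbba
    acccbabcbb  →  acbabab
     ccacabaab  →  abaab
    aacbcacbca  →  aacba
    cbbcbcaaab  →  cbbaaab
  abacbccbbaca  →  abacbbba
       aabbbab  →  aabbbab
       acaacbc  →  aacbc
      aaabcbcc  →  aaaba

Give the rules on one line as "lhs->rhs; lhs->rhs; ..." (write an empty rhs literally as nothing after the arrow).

  | abbccba => abbba
  | acccbabcbb => acbabcbb => acbabab
  | ccacabaab => acabaab => abaab
  | aacbcacbca => aacbcbca => aacbaca => aacba

bcb->ba; ca->; cc->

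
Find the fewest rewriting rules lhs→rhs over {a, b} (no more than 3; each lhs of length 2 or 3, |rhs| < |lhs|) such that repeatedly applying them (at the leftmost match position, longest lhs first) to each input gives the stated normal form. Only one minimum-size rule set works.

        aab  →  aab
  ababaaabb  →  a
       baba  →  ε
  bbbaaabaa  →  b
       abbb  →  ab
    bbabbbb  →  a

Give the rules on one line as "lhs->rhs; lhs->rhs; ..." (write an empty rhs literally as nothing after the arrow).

ba->; baa->b; bb->

  | aab
  | ababaaabb => abaaabb => ababb => abb => a
  | baba => ba => ε
  | bbbaaabaa => baaabaa => babaa => baa => b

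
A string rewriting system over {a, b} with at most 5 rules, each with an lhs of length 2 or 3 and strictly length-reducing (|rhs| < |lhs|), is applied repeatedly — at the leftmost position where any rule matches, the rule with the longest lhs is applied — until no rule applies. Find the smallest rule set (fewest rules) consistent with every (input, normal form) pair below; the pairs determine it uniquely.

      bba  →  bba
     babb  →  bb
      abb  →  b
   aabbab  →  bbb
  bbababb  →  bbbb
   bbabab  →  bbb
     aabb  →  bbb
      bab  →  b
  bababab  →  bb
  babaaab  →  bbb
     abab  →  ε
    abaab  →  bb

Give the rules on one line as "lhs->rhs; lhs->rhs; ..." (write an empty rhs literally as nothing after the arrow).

aa->b; aaa->b; ab->; bab->aa

  | bba
  | babb => aab => bb
  | abb => b
  | aabbab => bbbab => bbaa => bbb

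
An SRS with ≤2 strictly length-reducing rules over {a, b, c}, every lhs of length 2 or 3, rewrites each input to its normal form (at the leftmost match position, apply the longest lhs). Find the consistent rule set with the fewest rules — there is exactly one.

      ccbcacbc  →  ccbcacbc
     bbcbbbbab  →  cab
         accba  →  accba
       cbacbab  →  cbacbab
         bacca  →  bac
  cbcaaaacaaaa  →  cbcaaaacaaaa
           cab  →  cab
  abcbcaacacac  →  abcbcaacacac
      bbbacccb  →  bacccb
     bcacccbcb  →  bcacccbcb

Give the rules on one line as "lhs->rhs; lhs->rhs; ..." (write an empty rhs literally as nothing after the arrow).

bb->; cca->c

  | ccbcacbc
  | bbcbbbbab => cbbbbab => cbbab => cab
  | accba
  | cbacbab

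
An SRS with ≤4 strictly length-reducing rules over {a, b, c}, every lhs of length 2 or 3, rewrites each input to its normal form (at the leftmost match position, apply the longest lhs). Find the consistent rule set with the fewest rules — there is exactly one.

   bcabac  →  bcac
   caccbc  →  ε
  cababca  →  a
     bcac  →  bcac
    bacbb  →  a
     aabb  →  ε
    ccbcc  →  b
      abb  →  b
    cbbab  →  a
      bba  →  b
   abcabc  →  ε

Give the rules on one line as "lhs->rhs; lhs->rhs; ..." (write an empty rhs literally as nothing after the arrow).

ab->; ba->; cbb->a; cc->

  | bcabac => bcac
  | caccbc => cabc => cc => ε
  | cababca => cabca => cca => a
  | bcac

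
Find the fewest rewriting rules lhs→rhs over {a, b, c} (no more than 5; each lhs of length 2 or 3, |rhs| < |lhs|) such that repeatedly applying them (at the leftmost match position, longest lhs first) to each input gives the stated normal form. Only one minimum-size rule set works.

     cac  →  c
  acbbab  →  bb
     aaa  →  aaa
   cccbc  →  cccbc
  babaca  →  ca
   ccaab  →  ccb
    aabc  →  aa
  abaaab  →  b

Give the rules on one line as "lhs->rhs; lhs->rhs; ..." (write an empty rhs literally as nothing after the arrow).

  | cac => c
  | acbbab => bbab => bb
  | aaa
  | cccbc

ab->b; abc->a; ac->; ba->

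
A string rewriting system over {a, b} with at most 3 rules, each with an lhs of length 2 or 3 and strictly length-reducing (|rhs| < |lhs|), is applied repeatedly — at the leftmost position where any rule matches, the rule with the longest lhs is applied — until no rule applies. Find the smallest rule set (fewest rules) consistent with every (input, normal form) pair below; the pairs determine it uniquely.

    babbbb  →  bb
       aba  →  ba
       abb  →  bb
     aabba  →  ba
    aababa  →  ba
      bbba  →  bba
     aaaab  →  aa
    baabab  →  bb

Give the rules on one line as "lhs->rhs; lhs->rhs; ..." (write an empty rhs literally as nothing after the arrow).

  | babbbb => bbbbb => bbbb => bbb => bb
  | aba => ba
  | abb => bb
  | aabba => ba

aab->; ab->b; bbb->bb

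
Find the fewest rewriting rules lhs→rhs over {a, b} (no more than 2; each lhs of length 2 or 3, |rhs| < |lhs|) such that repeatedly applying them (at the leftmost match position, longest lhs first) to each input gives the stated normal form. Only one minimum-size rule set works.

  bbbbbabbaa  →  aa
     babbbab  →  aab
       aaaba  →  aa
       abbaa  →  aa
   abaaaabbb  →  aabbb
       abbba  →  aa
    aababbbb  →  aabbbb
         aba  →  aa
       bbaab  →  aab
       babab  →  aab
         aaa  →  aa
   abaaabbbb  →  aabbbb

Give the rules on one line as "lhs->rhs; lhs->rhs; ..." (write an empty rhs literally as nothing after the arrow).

aaa->aa; ba->a

  | bbbbbabbaa => bbbbabbaa => bbbabbaa => bbabbaa => babbaa => abbaa => abaa => aaa => aa
  | babbbab => abbbab => abbab => abab => aab
  | aaaba => aaba => aaa => aa
  | abbaa => abaa => aaa => aa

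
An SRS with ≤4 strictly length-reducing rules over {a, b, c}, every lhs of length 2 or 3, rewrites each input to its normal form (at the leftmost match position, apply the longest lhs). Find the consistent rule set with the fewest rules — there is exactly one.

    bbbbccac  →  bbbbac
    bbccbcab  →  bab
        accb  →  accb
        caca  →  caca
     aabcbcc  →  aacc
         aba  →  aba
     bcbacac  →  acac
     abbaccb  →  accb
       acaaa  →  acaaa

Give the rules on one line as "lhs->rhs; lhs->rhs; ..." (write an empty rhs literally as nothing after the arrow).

abb->; bc->b; bcb->

  | bbbbccac => bbbbcac => bbbbac
  | bbccbcab => bbcbcab => bcab => bab
  | accb
  | caca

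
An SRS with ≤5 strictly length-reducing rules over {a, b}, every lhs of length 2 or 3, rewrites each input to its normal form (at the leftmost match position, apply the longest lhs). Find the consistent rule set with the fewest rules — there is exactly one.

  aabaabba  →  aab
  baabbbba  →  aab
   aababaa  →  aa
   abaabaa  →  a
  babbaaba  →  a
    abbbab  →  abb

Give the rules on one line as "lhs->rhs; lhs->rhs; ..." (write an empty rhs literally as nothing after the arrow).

  | aabaabba => aababba => aaaaba => aaba => aab
  | baabbbba => babbbba => aabbba => aab
  | aababaa => aaaaaa => aaaa => aa
  | abaabaa => ababaa => aaaaa => aaa => a

aaa->a; ba->b; bab->aa; bba->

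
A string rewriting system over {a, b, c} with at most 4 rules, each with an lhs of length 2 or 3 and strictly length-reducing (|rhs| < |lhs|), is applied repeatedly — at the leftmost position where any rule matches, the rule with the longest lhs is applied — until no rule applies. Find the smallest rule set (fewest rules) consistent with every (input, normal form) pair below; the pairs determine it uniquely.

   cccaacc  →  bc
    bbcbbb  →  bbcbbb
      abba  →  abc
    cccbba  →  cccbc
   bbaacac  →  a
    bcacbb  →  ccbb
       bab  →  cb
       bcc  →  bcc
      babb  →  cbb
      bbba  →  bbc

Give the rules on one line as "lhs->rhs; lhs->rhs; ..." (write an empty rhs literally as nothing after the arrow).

  | cccaacc => ccaacc => caacc => aacc => bc
  | bbcbbb
  | abba => abc
  | cccbba => cccbc

aac->b; ac->a; ba->c; ca->a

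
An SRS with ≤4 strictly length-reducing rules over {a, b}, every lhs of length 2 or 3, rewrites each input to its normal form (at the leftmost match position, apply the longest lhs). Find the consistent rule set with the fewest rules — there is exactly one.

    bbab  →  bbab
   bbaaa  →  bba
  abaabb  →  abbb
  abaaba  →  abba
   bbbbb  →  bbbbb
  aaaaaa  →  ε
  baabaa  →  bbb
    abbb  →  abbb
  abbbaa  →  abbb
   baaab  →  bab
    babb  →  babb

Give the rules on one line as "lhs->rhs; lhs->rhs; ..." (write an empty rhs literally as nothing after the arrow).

aa->; aab->bb; aba->ab

  | bbab
  | bbaaa => bba
  | abaabb => ababb => abbb
  | abaaba => ababa => abba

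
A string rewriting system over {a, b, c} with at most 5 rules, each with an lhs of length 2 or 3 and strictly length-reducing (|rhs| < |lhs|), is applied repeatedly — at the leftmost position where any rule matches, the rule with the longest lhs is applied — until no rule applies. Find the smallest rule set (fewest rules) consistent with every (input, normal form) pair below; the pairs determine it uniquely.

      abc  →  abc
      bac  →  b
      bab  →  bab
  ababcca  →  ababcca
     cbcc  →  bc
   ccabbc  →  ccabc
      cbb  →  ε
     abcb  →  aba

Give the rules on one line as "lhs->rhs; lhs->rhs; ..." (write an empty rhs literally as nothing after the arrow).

  | abc
  | bac => bb => b
  | bab
  | ababcca

ac->b; bb->b; cb->a; cbb->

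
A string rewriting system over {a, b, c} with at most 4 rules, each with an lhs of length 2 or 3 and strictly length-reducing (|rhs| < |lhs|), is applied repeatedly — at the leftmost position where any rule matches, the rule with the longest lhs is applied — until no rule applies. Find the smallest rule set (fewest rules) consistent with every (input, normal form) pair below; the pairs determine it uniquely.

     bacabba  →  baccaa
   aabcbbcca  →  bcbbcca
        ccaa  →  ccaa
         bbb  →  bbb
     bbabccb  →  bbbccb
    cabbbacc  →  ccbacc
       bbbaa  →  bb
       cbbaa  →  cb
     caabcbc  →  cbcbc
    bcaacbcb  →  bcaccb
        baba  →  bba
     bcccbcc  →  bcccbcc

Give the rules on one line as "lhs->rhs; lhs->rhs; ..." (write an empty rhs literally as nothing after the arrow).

  | bacabba => baccaa
  | aabcbbcca => abcbbcca => bcbbcca
  | ccaa
  | bbb

ab->b; abb->ca; acb->c; baa->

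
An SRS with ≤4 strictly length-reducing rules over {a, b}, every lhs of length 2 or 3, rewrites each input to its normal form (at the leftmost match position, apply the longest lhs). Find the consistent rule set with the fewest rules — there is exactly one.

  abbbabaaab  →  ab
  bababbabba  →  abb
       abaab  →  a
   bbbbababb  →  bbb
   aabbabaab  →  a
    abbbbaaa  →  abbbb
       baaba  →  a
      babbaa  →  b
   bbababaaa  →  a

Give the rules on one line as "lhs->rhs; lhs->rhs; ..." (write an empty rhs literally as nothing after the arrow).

aa->a; ba->b; bab->

  | abbbabaaab => abbaaab => abbaab => abbab => ab
  | bababbabba => abbabba => abba => abb
  | abaab => abab => a
  | bbbbababb => bbbabb => bbb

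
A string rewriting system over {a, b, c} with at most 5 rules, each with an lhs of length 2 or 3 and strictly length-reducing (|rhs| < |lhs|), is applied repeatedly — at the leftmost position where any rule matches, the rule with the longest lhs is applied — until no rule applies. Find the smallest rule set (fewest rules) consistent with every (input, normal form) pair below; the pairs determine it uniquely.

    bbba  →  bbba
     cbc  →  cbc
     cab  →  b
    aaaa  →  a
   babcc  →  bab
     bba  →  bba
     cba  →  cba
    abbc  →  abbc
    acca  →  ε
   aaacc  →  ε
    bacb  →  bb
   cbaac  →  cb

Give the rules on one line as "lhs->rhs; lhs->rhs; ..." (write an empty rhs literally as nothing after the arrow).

  | bbba
  | cbc
  | cab => b
  | aaaa => caa => a

aa->c; ac->; ca->; cc->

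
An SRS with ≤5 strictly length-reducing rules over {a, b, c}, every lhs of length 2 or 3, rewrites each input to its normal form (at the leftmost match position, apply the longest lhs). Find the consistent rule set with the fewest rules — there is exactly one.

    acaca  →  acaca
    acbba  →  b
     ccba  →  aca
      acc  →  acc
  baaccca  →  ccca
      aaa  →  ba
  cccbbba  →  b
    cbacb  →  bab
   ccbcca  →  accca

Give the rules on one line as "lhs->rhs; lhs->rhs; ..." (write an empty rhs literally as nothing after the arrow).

aa->b; bb->; cb->b; ccb->ac

  | acaca
  | acbba => abba => aa => b
  | ccba => aca
  | acc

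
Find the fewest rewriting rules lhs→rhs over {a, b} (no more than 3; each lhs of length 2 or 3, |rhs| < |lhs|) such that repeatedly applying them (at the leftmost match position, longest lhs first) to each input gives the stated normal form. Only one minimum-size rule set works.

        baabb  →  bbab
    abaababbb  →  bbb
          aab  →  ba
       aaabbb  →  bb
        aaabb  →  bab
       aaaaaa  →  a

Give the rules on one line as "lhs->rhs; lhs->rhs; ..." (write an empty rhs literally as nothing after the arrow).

aa->a; aab->ba; abb->b

  | baabb => bbab
  | abaababbb => abbaabbb => baabbb => bbabb => bbb
  | aab => ba
  | aaabbb => aabbb => babb => bb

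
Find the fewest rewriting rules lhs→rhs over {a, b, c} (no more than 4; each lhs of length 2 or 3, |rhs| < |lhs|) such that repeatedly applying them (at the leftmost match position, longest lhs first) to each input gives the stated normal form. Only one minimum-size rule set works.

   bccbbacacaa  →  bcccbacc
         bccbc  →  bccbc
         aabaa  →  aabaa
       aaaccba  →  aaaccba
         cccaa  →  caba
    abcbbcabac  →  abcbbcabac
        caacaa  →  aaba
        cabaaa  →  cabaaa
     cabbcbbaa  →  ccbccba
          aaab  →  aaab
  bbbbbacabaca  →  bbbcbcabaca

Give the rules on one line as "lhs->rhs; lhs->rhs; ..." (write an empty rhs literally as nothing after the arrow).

  | bccbbacacaa => bcccbcacaa => bcccbcaac => bcccbacc
  | bccbc
  | aabaa
  | aaaccba

abb->cb; bba->cb; caa->ac; cca->ab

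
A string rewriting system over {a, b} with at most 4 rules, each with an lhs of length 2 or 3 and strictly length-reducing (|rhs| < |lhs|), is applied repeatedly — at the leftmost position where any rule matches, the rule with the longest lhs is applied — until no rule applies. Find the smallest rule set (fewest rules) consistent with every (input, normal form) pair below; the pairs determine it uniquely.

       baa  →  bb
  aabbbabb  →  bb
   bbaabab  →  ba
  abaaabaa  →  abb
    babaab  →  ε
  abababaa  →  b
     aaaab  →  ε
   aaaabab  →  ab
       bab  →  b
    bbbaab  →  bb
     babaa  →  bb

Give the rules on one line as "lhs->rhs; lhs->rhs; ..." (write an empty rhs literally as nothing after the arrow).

  | baa => bb
  | aabbbabb => bbbbabb => babb => aab => bb
  | bbaabab => abab => aaa => ba
  | abaaabaa => abbabaa => abaa => abb

aa->b; bab->aa; bba->; bbb->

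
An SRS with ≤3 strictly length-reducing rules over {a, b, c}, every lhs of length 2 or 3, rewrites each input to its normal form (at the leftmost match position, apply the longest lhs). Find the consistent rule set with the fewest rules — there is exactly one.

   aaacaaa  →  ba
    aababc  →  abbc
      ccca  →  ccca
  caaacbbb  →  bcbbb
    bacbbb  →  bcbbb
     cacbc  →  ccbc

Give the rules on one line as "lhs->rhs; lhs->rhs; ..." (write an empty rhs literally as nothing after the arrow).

  | aaacaaa => aacaaa => acaaa => caaa => ba
  | aababc => abbc
  | ccca
  | caaacbbb => bacbbb => bcbbb

aba->b; ac->c; caa->b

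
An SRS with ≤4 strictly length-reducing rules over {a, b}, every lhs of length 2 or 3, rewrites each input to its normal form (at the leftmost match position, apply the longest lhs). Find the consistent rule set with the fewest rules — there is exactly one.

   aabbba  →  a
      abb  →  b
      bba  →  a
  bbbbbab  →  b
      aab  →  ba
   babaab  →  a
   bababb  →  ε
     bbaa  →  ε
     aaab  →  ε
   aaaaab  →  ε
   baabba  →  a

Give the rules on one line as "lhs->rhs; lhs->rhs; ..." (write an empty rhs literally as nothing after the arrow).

aa->; aab->ba; ab->; bb->

  | aabbba => babba => bba => a
  | abb => b
  | bba => a
  | bbbbbab => bbbab => bab => b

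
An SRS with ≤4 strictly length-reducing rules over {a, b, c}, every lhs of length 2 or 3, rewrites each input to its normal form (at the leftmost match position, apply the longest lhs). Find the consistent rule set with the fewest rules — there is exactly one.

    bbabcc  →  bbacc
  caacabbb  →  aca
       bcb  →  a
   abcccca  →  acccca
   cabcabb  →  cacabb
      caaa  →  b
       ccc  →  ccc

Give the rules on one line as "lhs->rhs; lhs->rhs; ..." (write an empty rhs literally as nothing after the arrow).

  | bbabcc => bbacc
  | caacabbb => cbcabbb => acabbb => aca
  | bcb => cb => a
  | abcccca => acccca

aa->b; bbb->; bc->c; cb->a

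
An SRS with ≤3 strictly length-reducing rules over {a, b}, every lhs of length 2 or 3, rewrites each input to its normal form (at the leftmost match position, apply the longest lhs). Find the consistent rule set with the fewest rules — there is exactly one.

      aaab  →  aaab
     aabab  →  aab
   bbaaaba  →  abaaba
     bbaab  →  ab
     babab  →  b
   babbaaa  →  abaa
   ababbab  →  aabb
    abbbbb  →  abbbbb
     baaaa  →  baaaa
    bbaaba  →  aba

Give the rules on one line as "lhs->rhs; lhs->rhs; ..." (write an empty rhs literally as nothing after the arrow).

bab->b; bba->ab

  | aaab
  | aabab => aab
  | bbaaaba => abaaba
  | bbaab => abab => ab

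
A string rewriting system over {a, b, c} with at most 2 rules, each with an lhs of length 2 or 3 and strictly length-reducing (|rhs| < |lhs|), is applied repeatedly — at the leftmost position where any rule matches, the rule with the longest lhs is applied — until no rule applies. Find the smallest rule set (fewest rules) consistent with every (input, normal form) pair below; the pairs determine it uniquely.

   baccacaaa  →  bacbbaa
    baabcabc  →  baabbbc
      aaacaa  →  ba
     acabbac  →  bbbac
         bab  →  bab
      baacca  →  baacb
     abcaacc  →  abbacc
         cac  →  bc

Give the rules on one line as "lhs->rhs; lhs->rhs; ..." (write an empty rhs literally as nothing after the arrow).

  | baccacaaa => bacbcaaa => bacbbaa
  | baabcabc => baabbbc
  | aaacaa => aacaa => acaa => caa => ba
  | acabbac => cabbac => bbbac

aca->ca; ca->b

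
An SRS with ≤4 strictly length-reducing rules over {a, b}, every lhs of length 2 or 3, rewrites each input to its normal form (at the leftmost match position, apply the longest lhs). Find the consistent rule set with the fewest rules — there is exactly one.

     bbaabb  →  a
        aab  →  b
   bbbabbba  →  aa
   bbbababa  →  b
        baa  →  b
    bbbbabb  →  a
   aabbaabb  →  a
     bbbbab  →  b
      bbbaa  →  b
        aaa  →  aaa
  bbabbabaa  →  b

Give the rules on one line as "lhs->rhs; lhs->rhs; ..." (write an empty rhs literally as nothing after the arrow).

ab->b; ba->b; bb->a

  | bbaabb => aaabb => aabb => abb => bb => a
  | aab => ab => b
  | bbbabbba => ababbba => babbba => bbbba => abba => bba => aa
  | bbbababa => abababa => bababa => bbaba => aaba => aba => ba => b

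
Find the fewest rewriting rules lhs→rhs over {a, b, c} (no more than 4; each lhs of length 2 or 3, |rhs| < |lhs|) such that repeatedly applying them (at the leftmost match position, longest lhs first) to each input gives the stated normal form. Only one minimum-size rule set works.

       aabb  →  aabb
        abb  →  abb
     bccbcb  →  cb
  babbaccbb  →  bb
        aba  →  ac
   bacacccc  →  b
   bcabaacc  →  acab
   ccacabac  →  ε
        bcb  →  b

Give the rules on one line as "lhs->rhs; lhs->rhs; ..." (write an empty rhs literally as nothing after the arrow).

ba->c; bc->; cc->b

  | aabb
  | abb
  | bccbcb => cbcb => cb
  | babbaccbb => cbbaccbb => cbcccbb => cccbb => bcbb => bb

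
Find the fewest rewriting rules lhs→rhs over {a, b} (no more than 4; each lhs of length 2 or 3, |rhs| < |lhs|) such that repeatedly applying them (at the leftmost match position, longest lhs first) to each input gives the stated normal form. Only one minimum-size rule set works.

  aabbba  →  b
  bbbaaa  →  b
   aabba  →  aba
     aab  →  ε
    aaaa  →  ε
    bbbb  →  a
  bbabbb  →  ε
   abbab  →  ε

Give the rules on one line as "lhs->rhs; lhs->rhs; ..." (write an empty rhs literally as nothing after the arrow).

  | aabbba => bbbba => abba => aa => b
  | bbbaaa => abaaa => abba => aa => b
  | aabba => bbba => aba
  | aab => bb => ε

aa->b; bb->; bbb->ab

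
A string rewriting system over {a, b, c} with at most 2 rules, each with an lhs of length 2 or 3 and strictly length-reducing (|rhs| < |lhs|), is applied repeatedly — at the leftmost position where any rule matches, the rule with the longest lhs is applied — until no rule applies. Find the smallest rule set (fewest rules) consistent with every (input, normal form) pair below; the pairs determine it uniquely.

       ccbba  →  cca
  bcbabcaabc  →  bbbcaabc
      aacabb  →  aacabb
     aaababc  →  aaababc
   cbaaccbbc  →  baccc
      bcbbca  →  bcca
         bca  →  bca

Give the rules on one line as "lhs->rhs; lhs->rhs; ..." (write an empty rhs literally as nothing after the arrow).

cba->b; cbb->c

  | ccbba => cca
  | bcbabcaabc => bbbcaabc
  | aacabb
  | aaababc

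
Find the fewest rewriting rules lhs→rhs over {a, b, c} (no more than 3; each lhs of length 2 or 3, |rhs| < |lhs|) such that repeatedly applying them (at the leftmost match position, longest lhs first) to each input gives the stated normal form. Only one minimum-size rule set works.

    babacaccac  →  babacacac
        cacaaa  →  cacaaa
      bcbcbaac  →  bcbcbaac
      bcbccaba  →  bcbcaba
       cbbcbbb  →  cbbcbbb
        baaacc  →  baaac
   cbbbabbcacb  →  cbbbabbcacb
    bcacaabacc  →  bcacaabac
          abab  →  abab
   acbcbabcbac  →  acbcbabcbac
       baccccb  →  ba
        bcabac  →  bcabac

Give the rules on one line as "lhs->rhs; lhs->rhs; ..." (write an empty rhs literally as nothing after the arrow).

  | babacaccac => babacacac
  | cacaaa
  | bcbcbaac
  | bcbccaba => bcbcaba

cc->c; ccb->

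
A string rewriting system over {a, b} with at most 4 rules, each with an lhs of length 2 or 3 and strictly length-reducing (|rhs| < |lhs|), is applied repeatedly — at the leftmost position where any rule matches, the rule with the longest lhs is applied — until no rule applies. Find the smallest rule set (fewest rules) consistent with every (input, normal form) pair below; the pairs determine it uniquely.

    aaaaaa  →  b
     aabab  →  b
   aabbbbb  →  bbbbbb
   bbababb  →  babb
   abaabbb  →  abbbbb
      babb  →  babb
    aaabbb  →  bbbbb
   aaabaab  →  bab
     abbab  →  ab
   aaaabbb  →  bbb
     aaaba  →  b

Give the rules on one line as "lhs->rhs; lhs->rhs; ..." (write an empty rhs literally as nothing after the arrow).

  | aaaaaa => bbaaa => aa => b
  | aabab => bbab => b
  | aabbbbb => bbbbbb
  | bbababb => babb

aa->b; aaa->bb; bba->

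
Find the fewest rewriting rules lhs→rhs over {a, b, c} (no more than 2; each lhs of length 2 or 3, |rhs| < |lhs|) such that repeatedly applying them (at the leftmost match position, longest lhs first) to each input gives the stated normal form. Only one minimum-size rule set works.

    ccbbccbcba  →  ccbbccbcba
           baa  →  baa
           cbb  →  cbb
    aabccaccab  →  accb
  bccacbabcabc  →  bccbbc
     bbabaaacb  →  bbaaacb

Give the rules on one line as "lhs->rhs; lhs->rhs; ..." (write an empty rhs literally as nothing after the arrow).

ab->; ca->

  | ccbbccbcba
  | baa
  | cbb
  | aabccaccab => accaccab => acccab => accb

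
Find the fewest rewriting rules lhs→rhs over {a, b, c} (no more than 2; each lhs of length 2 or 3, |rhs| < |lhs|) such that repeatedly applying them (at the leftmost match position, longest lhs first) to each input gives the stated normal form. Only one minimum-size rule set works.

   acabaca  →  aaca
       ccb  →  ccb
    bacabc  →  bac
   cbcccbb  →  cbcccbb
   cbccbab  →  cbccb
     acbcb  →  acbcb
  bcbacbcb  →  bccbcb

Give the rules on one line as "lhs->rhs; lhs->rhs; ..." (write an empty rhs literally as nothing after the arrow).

  | acabaca => aaca
  | ccb
  | bacabc => bac
  | cbcccbb

cab->; cba->c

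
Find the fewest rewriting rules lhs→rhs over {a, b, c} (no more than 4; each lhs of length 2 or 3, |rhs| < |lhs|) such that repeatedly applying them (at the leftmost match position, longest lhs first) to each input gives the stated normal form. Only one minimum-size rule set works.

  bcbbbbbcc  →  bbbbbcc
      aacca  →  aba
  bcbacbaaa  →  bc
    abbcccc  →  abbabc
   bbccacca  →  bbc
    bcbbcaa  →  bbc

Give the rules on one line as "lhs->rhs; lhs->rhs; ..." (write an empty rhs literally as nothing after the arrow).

  | bcbbbbbcc => bbbbbcc
  | aacca => ccca => aba
  | bcbacbaaa => bacbaaa => baaaa => bcaa => baa => bc
  | abbcccc => abbabc

aa->c; ca->a; cb->; ccc->ab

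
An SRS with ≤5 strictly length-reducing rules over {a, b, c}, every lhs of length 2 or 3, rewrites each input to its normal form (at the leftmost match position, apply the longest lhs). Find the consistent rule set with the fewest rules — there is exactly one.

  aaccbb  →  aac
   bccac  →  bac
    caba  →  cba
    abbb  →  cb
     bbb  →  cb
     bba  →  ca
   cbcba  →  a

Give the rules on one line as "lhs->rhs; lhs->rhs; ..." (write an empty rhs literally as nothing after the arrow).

  | aaccbb => aac
  | bccac => bcac => bac
  | caba => cba
  | abbb => bbb => cb

ab->b; bb->c; bc->b; cbb->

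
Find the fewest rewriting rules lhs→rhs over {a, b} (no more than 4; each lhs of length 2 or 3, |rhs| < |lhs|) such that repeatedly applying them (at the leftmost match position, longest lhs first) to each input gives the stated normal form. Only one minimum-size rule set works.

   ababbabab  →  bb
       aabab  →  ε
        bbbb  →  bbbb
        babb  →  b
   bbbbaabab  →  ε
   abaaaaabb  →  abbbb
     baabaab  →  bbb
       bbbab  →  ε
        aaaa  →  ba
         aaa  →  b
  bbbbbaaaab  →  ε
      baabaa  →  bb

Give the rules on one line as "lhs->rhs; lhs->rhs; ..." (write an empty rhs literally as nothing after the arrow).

aa->b; aaa->b; bab->; bba->ba

  | ababbabab => ababab => aab => bb
  | aabab => bbab => bab => ε
  | bbbb
  | babb => b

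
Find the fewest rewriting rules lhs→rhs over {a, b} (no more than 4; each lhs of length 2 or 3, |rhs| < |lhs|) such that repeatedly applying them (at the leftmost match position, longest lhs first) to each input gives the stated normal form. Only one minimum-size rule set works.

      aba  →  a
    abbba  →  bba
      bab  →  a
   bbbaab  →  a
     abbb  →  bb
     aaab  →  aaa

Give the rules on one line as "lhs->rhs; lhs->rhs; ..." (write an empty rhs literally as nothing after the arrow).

aab->aa; ab->; baa->ab; bab->a

  | aba => a
  | abbba => bba
  | bab => a
  | bbbaab => bbabb => bab => a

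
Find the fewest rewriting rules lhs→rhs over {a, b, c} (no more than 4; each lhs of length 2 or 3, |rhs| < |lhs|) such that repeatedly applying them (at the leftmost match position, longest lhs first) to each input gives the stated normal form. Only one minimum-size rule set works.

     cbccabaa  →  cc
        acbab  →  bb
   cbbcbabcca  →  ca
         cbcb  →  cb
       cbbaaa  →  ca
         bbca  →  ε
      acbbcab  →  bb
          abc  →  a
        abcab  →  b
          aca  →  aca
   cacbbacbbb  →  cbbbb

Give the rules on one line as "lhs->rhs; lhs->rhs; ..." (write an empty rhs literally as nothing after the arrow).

  | cbccabaa => ccabaa => ccaa => cc
  | acbab => bbab => bb
  | cbbcbabcca => cbbabcca => cbbcca => cbca => ca
  | cbcb => cb

aa->; acb->bb; ba->; bc->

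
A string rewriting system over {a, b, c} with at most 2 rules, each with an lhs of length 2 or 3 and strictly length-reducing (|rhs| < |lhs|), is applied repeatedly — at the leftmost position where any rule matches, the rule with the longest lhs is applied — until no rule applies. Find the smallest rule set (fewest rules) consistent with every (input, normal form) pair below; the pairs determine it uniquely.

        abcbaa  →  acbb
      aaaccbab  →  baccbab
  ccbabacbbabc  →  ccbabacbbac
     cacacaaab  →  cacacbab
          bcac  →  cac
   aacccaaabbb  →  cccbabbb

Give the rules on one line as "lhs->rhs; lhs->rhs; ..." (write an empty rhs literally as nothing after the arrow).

aa->b; bc->c

  | abcbaa => acbaa => acbb
  | aaaccbab => baccbab
  | ccbabacbbabc => ccbabacbbac
  | cacacaaab => cacacbab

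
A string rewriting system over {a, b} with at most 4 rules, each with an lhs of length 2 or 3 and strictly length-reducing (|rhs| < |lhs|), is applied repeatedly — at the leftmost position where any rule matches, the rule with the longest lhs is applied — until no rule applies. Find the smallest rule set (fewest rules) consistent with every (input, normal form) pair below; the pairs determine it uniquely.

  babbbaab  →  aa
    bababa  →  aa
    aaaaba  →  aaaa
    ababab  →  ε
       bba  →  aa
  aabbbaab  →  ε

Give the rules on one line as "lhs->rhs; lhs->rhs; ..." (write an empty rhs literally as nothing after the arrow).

ab->; ba->b; bb->; bba->aa

  | babbbaab => bbbbaab => bbaab => aaab => aa
  | bababa => bbaba => aaba => aa
  | aaaaba => aaaa
  | ababab => abab => ab => ε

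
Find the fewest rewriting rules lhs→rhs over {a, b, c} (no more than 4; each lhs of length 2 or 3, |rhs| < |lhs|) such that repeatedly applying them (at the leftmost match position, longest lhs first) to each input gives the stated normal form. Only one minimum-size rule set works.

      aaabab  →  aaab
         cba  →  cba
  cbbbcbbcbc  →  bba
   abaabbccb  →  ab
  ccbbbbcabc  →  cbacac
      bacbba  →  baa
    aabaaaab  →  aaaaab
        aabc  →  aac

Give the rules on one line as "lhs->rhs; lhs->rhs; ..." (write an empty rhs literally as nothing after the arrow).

aba->a; acc->ba; bc->c; cbb->ba

  | aaabab => aaab
  | cba
  | cbbbcbbcbc => babcbbcbc => bacbbcbc => babacbc => bacbc => bacc => bba
  | abaabbccb => aabbccb => aabccb => aaccb => abab => ab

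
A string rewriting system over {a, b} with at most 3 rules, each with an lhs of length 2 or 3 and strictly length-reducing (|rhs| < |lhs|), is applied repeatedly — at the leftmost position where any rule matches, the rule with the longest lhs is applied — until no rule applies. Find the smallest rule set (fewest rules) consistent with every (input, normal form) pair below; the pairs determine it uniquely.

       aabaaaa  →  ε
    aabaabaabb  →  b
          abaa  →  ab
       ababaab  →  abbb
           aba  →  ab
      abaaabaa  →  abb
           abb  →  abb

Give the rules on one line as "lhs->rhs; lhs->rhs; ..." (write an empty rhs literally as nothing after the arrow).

  | aabaaaa => aaaa => aa => ε
  | aabaabaabb => aabaabb => aabb => b
  | abaa => aba => ab
  | ababaab => abbaab => abbab => abbb

aa->; aab->; ba->b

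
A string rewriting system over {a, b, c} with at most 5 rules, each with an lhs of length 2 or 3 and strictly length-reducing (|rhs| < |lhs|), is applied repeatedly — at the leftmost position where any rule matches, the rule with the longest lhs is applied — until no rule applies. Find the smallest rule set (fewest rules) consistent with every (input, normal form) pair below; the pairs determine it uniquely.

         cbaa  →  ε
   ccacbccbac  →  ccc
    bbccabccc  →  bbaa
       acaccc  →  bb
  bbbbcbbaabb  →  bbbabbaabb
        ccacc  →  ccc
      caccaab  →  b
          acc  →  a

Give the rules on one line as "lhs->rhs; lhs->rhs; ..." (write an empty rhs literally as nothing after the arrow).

  | cbaa => ca => ε
  | ccacbccbac => ccbccbac => ccacbac => ccbac => ccc
  | bbccabccc => bacabccc => bbabccc => bbaacc => bbabc => bbaa
  | acaccc => baccc => bbcc => bac => bb

ac->b; bc->a; ca->; cba->c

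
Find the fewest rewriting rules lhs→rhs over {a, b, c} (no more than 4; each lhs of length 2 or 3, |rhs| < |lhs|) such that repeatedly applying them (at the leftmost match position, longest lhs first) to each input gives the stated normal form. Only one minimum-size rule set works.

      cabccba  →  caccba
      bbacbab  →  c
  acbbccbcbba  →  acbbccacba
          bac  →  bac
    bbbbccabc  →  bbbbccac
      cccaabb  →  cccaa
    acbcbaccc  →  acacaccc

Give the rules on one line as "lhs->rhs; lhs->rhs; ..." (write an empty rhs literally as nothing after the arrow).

  | cabccba => caccba
  | bbacbab => cbab => c
  | acbbccbcbba => acbbccacba
  | bac

ab->a; bab->; bba->; bcb->ac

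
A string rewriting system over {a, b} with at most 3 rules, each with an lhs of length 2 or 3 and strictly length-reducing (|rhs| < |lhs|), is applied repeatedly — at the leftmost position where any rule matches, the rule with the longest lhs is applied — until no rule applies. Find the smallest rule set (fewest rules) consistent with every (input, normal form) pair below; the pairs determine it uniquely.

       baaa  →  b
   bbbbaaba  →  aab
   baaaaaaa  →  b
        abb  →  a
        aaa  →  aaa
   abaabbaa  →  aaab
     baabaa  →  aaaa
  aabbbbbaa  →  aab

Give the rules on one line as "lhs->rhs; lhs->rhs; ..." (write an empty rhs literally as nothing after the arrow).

  | baaa => baa => ba => b
  | bbbbaaba => bbaaba => aaba => aab
  | baaaaaaa => baaaaaa => baaaaa => baaaa => baaa => baa => ba => b
  | abb => a

ba->b; bab->aa; bb->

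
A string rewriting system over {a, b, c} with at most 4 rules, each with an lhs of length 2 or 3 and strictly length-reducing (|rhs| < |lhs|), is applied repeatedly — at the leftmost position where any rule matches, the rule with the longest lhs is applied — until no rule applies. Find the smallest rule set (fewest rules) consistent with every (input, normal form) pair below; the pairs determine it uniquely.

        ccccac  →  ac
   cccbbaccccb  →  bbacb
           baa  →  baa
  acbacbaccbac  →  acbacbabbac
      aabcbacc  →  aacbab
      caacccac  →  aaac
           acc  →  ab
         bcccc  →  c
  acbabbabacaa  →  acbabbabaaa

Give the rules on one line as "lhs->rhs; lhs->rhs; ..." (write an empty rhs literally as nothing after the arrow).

bc->c; ca->a; cc->b; ccc->

  | ccccac => cac => ac
  | cccbbaccccb => bbaccccb => bbacb
  | baa
  | acbacbaccbac => acbacbabbac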